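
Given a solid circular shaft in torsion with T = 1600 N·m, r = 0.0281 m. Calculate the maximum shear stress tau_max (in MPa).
Model: a solid circular shaft in torsion, so tau_max = (2·T) / (π·r^3).
Substitute:
  tau_max = (2 × 1600) / (π × 0.0281^3)
  tau_max = 4.591 × 10⁷ Pa
Convert: tau_max = 4.591 × 10⁷ Pa = 45.91 MPa
Final answer: tau_max = 45.91 MPa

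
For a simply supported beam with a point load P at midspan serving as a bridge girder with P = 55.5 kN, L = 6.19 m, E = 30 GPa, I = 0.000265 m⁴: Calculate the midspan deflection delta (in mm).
Model: a simply supported beam with a point load P at midspan, so delta = (P·L^3) / (48·E·I).
Convert to SI units:
  P = 55.5 kN = 55500 N
  E = 30 GPa = 3 × 10¹⁰ Pa
Substitute:
  delta = (55500 × 6.19^3) / (48 × (3 × 10¹⁰) × 0.000265)
  delta = 0.0345 m
Convert: delta = 0.0345 m = 34.5 mm
Final answer: delta = 34.5 mm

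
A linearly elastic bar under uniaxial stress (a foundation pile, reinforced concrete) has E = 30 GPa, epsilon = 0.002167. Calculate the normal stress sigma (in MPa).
Model: a linearly elastic bar under uniaxial stress, so sigma = E·epsilon.
Convert to SI units:
  E = 30 GPa = 3 × 10¹⁰ Pa
Substitute:
  sigma = (3 × 10¹⁰) × 0.002167
  sigma = 6.501 × 10⁷ Pa
Convert: sigma = 6.501 × 10⁷ Pa = 65.01 MPa
Final answer: sigma = 65.01 MPa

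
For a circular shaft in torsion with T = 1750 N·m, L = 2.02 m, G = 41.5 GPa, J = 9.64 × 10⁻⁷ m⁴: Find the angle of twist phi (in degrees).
Model: a circular shaft in torsion, so phi = (T·L) / (G·J).
Convert to SI units:
  G = 41.5 GPa = 4.15 × 10¹⁰ Pa
Substitute:
  phi = (1750 × 2.02) / ((4.15 × 10¹⁰) × (9.64 × 10⁻⁷))
  phi = 0.08836 rad
Convert to degrees: phi = 0.08836 × 180/π = 5.063°
Final answer: phi = 5.063°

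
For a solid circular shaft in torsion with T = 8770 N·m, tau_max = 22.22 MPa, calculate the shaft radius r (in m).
Model: a solid circular shaft in torsion, so tau_max = (2·T) / (π·r^3).
Solve for r: r = ((2·T) / (π·tau_max))^(1/3).
Convert to SI units:
  tau_max = 22.22 MPa = 2.222 × 10⁷ Pa
Substitute:
  r = ((2 × 8770) / (π × (2.222 × 10⁷)))^(1/3)
  r = 0.0631 m
Final answer: r = 0.0631 m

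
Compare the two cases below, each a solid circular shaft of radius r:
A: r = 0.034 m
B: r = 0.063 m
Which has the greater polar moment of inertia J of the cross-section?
Model: a solid circular shaft of radius r, so J = (π·r^4) / 2 (SI units).
  A: J = (π × 0.034^4) / 2 = 2.099 × 10⁻⁶ m⁴
  B: J = (π × 0.063^4) / 2 = 2.474 × 10⁻⁵ m⁴
2.474 × 10⁻⁵ m⁴ > 2.099 × 10⁻⁶ m⁴, so B is larger.
Final answer: B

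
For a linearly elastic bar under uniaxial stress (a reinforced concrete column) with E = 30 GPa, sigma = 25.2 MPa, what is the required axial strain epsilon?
Model: a linearly elastic bar under uniaxial stress, so sigma = E·epsilon.
Solve for epsilon: epsilon = sigma / E.
Convert to SI units:
  E = 30 GPa = 3 × 10¹⁰ Pa
  sigma = 25.2 MPa = 2.52 × 10⁷ Pa
Substitute:
  epsilon = (2.52 × 10⁷) / (3 × 10¹⁰)
  epsilon = 0.00084
Final answer: epsilon = 0.00084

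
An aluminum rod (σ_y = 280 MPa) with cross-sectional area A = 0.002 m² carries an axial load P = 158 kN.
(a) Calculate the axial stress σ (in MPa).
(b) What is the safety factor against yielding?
(a) Axial stress σ = P/A. Convert P = 158 kN = 158000 N.
  σ = 158000 / 0.002 = 7.9 × 10⁷ Pa = 79 MPa
(b) Safety factor SF = σ_y/σ = 280 / 79 = 3.544
Final answer: (a) σ = 79 MPa, (b) SF = 3.544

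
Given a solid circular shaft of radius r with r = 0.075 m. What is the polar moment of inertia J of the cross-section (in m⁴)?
Model: a solid circular shaft of radius r, so J = (π·r^4) / 2.
Substitute:
  J = (π × 0.075^4) / 2
  J = 4.97 × 10⁻⁵ m⁴
Final answer: J = 4.97 × 10⁻⁵ m⁴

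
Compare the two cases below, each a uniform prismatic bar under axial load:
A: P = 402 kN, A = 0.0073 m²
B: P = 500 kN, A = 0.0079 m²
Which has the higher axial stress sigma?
Model: a uniform prismatic bar under axial load, so sigma = P / A (SI units).
  A: sigma = 402000 / 0.0073 = 5.507 × 10⁷ Pa = 55.07 MPa
  B: sigma = 500000 / 0.0079 = 6.329 × 10⁷ Pa = 63.29 MPa
63.29 MPa > 55.07 MPa, so B is larger.
Final answer: B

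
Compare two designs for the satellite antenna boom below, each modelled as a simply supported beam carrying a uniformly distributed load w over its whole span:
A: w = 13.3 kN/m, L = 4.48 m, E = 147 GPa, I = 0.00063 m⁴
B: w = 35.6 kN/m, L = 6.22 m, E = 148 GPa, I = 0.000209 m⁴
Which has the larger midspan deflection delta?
Model: a simply supported beam carrying a uniformly distributed load w over its whole span, so delta = (5·w·L^4) / (384·E·I) (SI units).
  A: delta = (5 × 13300 × 4.48^4) / (384 × (1.47 × 10¹¹) × 0.00063) = 0.0007533 m = 0.7533 mm
  B: delta = (5 × 35600 × 6.22^4) / (384 × (1.48 × 10¹¹) × 0.000209) = 0.02243 m = 22.43 mm
22.43 mm > 0.7533 mm, so B is larger.
Final answer: B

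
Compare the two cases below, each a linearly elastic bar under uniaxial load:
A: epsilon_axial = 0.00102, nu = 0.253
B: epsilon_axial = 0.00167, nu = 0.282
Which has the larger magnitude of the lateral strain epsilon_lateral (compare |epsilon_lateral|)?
Model: a linearly elastic bar under uniaxial load, so epsilon_lateral = -nu·epsilon_axial (SI units).
  A: epsilon_lateral = -(0.253 × 0.00102) = -0.0002581
  B: epsilon_lateral = -(0.282 × 0.00167) = -0.0004709
|epsilon_lateral|: A = 0.0002581, B = 0.0004709, so B is larger in magnitude.
Final answer: B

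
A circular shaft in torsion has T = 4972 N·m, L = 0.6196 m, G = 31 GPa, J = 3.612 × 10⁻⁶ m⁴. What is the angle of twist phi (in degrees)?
Model: a circular shaft in torsion, so phi = (T·L) / (G·J).
Convert to SI units:
  G = 31 GPa = 3.1 × 10¹⁰ Pa
Substitute:
  phi = (4972 × 0.6196) / ((3.1 × 10¹⁰) × (3.612 × 10⁻⁶))
  phi = 0.02751 rad
Convert to degrees: phi = 0.02751 × 180/π = 1.576°
Final answer: phi = 1.576°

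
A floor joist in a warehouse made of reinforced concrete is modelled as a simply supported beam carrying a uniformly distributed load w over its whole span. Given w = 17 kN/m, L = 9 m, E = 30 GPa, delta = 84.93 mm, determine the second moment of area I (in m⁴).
Model: a simply supported beam carrying a uniformly distributed load w over its whole span, so delta = (5·w·L^4) / (384·E·I).
Solve for I: I = (5·w·L^4) / (384·delta·E).
Convert to SI units:
  w = 17 kN/m = 17000 N/m
  E = 30 GPa = 3 × 10¹⁰ Pa
  delta = 84.93 mm = 0.08493 m
Substitute:
  I = (5 × 17000 × 9^4) / (384 × 0.08493 × (3 × 10¹⁰))
  I = 0.00057 m⁴
Final answer: I = 0.00057 m⁴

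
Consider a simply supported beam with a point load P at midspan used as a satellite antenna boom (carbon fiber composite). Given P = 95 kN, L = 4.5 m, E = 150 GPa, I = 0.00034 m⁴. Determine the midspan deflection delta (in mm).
Model: a simply supported beam with a point load P at midspan, so delta = (P·L^3) / (48·E·I).
Convert to SI units:
  P = 95 kN = 95000 N
  E = 150 GPa = 1.5 × 10¹¹ Pa
Substitute:
  delta = (95000 × 4.5^3) / (48 × (1.5 × 10¹¹) × 0.00034)
  delta = 0.003536 m
Convert: delta = 0.003536 m = 3.536 mm
Final answer: delta = 3.536 mm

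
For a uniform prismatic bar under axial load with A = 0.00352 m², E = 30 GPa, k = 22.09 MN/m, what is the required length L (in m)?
Model: a uniform prismatic bar under axial load, so k = (A·E) / L.
Solve for L: L = (A·E) / k.
Convert to SI units:
  E = 30 GPa = 3 × 10¹⁰ Pa
  k = 22.09 MN/m = 2.209 × 10⁷ N/m
Substitute:
  L = (0.00352 × (3 × 10¹⁰)) / (2.209 × 10⁷)
  L = 4.78 m
Final answer: L = 4.78 m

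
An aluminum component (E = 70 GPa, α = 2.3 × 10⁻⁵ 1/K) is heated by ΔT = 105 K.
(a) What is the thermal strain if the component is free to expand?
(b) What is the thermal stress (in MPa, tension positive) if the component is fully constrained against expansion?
(a) Free thermal strain ε_th = α·ΔT = (2.3 × 10⁻⁵) × 105 = 0.002415
(b) Fully constrained, the expansion is suppressed, so σ = -E·α·ΔT. Convert E = 70 GPa = 7 × 10¹⁰ Pa.
  σ = -(7 × 10¹⁰) × (2.3 × 10⁻⁵) × 105 = -1.69 × 10⁸ Pa = -169 MPa (compressive)
Final answer: (a) ε_th = 0.002415, (b) σ = -169 MPa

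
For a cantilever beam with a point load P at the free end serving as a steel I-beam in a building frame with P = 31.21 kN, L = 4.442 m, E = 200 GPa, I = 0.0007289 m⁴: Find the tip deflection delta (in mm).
Model: a cantilever beam with a point load P at the free end, so delta = (P·L^3) / (3·E·I).
Convert to SI units:
  P = 31.21 kN = 31210 N
  E = 200 GPa = 2 × 10¹¹ Pa
Substitute:
  delta = (31210 × 4.442^3) / (3 × (2 × 10¹¹) × 0.0007289)
  delta = 0.006255 m
Convert: delta = 0.006255 m = 6.255 mm
Final answer: delta = 6.255 mm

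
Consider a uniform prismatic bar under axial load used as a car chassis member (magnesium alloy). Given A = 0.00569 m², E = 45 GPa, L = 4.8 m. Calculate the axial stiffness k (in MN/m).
Model: a uniform prismatic bar under axial load, so k = (A·E) / L.
Convert to SI units:
  E = 45 GPa = 4.5 × 10¹⁰ Pa
Substitute:
  k = (0.00569 × (4.5 × 10¹⁰)) / 4.8
  k = 5.334 × 10⁷ N/m
Convert: k = 5.334 × 10⁷ N/m = 53.34 MN/m
Final answer: k = 53.34 MN/m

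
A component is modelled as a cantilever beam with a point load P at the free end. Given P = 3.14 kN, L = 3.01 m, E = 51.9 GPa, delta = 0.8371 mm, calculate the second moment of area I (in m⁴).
Model: a cantilever beam with a point load P at the free end, so delta = (P·L^3) / (3·E·I).
Solve for I: I = (P·L^3) / (3·delta·E).
Convert to SI units:
  P = 3.14 kN = 3140 N
  E = 51.9 GPa = 5.19 × 10¹⁰ Pa
  delta = 0.8371 mm = 0.0008371 m
Substitute:
  I = (3140 × 3.01^3) / (3 × 0.0008371 × (5.19 × 10¹⁰))
  I = 0.000657 m⁴
Final answer: I = 0.000657 m⁴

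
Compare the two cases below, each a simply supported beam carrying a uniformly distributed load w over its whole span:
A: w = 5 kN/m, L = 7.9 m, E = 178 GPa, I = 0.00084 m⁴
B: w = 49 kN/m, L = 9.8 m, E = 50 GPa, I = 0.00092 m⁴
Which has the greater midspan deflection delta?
Model: a simply supported beam carrying a uniformly distributed load w over its whole span, so delta = (5·w·L^4) / (384·E·I) (SI units).
  A: delta = (5 × 5000 × 7.9^4) / (384 × (1.78 × 10¹¹) × 0.00084) = 0.001696 m = 1.696 mm
  B: delta = (5 × 49000 × 9.8^4) / (384 × (5 × 10¹⁰) × 0.00092) = 0.1279 m = 127.9 mm
127.9 mm > 1.696 mm, so B is larger.
Final answer: B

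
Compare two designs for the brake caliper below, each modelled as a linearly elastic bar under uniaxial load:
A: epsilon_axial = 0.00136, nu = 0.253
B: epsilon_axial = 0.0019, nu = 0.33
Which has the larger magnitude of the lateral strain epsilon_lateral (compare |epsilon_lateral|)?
Model: a linearly elastic bar under uniaxial load, so epsilon_lateral = -nu·epsilon_axial (SI units).
  A: epsilon_lateral = -(0.253 × 0.00136) = -0.0003441
  B: epsilon_lateral = -(0.33 × 0.0019) = -0.000627
|epsilon_lateral|: A = 0.0003441, B = 0.000627, so B is larger in magnitude.
Final answer: B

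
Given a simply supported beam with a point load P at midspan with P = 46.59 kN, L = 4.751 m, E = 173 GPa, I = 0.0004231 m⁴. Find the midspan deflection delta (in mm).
Model: a simply supported beam with a point load P at midspan, so delta = (P·L^3) / (48·E·I).
Convert to SI units:
  P = 46.59 kN = 46590 N
  E = 173 GPa = 1.73 × 10¹¹ Pa
Substitute:
  delta = (46590 × 4.751^3) / (48 × (1.73 × 10¹¹) × 0.0004231)
  delta = 0.001422 m
Convert: delta = 0.001422 m = 1.422 mm
Final answer: delta = 1.422 mm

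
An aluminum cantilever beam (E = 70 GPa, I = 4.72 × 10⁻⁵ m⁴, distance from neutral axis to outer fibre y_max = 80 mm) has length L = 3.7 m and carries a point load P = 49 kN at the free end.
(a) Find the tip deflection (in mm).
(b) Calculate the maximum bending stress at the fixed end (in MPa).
(a) Tip deflection of a cantilever with an end point load: δ = P·L^3 / (3·E·I). Convert P = 49 kN = 49000 N, E = 70 GPa = 7 × 10¹⁰ Pa.
  δ = (49000 × 3.7^3) / (3 × (7 × 10¹⁰) × (4.72 × 10⁻⁵)) = 0.2504 m = 250.4 mm
(b) Maximum bending moment at the fixed end: M = P·L = 49000 × 3.7 = 181300 N·m. Convert y_max = 80 mm = 0.08 m.
  σ = M·y_max / I = (181300 × 0.08) / (4.72 × 10⁻⁵) = 3.073 × 10⁸ Pa = 307.3 MPa
Final answer: (a) δ = 250.4 mm, (b) σ = 307.3 MPa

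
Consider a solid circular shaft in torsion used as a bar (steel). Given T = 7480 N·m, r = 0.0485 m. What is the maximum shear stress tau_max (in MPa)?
Model: a solid circular shaft in torsion, so tau_max = (2·T) / (π·r^3).
Substitute:
  tau_max = (2 × 7480) / (π × 0.0485^3)
  tau_max = 4.174 × 10⁷ Pa
Convert: tau_max = 4.174 × 10⁷ Pa = 41.74 MPa
Final answer: tau_max = 41.74 MPa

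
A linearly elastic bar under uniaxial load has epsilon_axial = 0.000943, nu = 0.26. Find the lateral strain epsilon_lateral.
Model: a linearly elastic bar under uniaxial load, so epsilon_lateral = -nu·epsilon_axial.
Substitute:
  epsilon_lateral = -(0.26 × 0.000943)
  epsilon_lateral = -0.0002452
Final answer: epsilon_lateral = -0.0002452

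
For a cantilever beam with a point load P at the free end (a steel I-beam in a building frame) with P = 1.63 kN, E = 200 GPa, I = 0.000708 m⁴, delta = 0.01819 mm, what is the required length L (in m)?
Model: a cantilever beam with a point load P at the free end, so delta = (P·L^3) / (3·E·I).
Solve for L: L = ((3·delta·E·I) / P)^(1/3).
Convert to SI units:
  P = 1.63 kN = 1630 N
  E = 200 GPa = 2 × 10¹¹ Pa
  delta = 0.01819 mm = 1.819 × 10⁻⁵ m
Substitute:
  L = ((3 × (1.819 × 10⁻⁵) × (2 × 10¹¹) × 0.000708) / 1630)^(1/3)
  L = 1.68 m
Final answer: L = 1.68 m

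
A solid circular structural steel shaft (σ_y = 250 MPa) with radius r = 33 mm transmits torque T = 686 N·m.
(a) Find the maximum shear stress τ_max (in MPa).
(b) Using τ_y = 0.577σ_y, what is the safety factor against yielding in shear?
(a) For a solid circular shaft, τ_max = T·r/J with J = π·r^4/2, i.e. τ_max = 2·T / (π·r^3). Convert r = 33 mm = 0.033 m.
  τ_max = (2 × 686) / (π × 0.033^3) = 1.215 × 10⁷ Pa = 12.15 MPa
(b) τ_y = 0.577 × 250 = 144.25 MPa
  SF = τ_y/τ_max = 144.25 / 12.15 = 11.87
Final answer: (a) τ_max = 12.15 MPa, (b) SF = 11.87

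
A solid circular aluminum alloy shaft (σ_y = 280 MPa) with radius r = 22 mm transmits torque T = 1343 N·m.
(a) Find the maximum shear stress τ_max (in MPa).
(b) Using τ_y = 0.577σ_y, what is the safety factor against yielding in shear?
(a) For a solid circular shaft, τ_max = T·r/J with J = π·r^4/2, i.e. τ_max = 2·T / (π·r^3). Convert r = 22 mm = 0.022 m.
  τ_max = (2 × 1343) / (π × 0.022^3) = 8.029 × 10⁷ Pa = 80.29 MPa
(b) τ_y = 0.577 × 280 = 161.56 MPa
  SF = τ_y/τ_max = 161.56 / 80.29 = 2.012
Final answer: (a) τ_max = 80.29 MPa, (b) SF = 2.012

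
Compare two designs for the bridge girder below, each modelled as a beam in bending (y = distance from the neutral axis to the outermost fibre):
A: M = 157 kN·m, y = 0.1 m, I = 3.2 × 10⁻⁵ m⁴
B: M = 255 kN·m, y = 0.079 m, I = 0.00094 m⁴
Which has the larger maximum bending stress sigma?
Model: a beam in bending (y = distance from the neutral axis to the outermost fibre), so sigma = (M·y) / I (SI units).
  A: sigma = (157000 × 0.1) / (3.2 × 10⁻⁵) = 4.906 × 10⁸ Pa = 490.6 MPa
  B: sigma = (255000 × 0.079) / 0.00094 = 2.143 × 10⁷ Pa = 21.43 MPa
490.6 MPa > 21.43 MPa, so A is larger.
Final answer: A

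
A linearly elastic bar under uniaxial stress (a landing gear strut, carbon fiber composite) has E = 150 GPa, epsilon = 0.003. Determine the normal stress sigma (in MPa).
Model: a linearly elastic bar under uniaxial stress, so sigma = E·epsilon.
Convert to SI units:
  E = 150 GPa = 1.5 × 10¹¹ Pa
Substitute:
  sigma = (1.5 × 10¹¹) × 0.003
  sigma = 4.5 × 10⁸ Pa
Convert: sigma = 4.5 × 10⁸ Pa = 450 MPa
Final answer: sigma = 450 MPa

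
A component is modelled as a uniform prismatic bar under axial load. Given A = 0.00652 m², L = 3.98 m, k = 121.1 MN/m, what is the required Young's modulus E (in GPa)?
Model: a uniform prismatic bar under axial load, so k = (A·E) / L.
Solve for E: E = (k·L) / A.
Convert to SI units:
  k = 121.1 MN/m = 1.211 × 10⁸ N/m
Substitute:
  E = ((1.211 × 10⁸) × 3.98) / 0.00652
  E = 7.392 × 10¹⁰ Pa
Convert: E = 7.392 × 10¹⁰ Pa = 73.92 GPa
Final answer: E = 73.92 GPa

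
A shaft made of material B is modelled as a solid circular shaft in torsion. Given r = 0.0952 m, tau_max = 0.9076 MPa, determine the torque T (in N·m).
Model: a solid circular shaft in torsion, so tau_max = (2·T) / (π·r^3).
Solve for T: T = (π·tau_max·r^3) / 2.
Convert to SI units:
  tau_max = 0.9076 MPa = 907600 Pa
Substitute:
  T = (π × 907600 × 0.0952^3) / 2
  T = 1230 N·m
Final answer: T = 1230 N·m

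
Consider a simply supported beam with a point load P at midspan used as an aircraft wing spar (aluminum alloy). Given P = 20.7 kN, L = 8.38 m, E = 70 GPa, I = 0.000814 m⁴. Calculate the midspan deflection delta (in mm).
Model: a simply supported beam with a point load P at midspan, so delta = (P·L^3) / (48·E·I).
Convert to SI units:
  P = 20.7 kN = 20700 N
  E = 70 GPa = 7 × 10¹⁰ Pa
Substitute:
  delta = (20700 × 8.38^3) / (48 × (7 × 10¹⁰) × 0.000814)
  delta = 0.004454 m
Convert: delta = 0.004454 m = 4.454 mm
Final answer: delta = 4.454 mm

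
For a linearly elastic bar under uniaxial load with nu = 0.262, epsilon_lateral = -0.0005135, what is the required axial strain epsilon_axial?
Model: a linearly elastic bar under uniaxial load, so epsilon_lateral = -nu·epsilon_axial.
Solve for epsilon_axial: epsilon_axial = -epsilon_lateral / nu.
Substitute:
  epsilon_axial = -(-0.0005135) / 0.262
  epsilon_axial = 0.00196
Final answer: epsilon_axial = 0.00196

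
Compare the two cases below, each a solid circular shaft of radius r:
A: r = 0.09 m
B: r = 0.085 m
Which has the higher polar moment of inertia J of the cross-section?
Model: a solid circular shaft of radius r, so J = (π·r^4) / 2 (SI units).
  A: J = (π × 0.09^4) / 2 = 0.0001031 m⁴
  B: J = (π × 0.085^4) / 2 = 8.2 × 10⁻⁵ m⁴
0.0001031 m⁴ > 8.2 × 10⁻⁵ m⁴, so A is larger.
Final answer: A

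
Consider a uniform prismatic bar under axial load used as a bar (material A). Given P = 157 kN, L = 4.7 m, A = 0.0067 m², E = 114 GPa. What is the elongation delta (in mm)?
Model: a uniform prismatic bar under axial load, so delta = (P·L) / (A·E).
Convert to SI units:
  P = 157 kN = 157000 N
  E = 114 GPa = 1.14 × 10¹¹ Pa
Substitute:
  delta = (157000 × 4.7) / (0.0067 × (1.14 × 10¹¹))
  delta = 0.0009661 m
Convert: delta = 0.0009661 m = 0.9661 mm
Final answer: delta = 0.9661 mm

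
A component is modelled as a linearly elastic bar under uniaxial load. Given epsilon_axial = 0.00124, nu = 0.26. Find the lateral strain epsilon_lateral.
Model: a linearly elastic bar under uniaxial load, so epsilon_lateral = -nu·epsilon_axial.
Substitute:
  epsilon_lateral = -(0.26 × 0.00124)
  epsilon_lateral = -0.0003224
Final answer: epsilon_lateral = -0.0003224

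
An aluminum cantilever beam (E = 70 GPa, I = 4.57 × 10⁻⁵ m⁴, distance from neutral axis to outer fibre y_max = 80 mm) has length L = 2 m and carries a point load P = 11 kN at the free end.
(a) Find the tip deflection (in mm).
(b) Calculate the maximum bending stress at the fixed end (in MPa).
(a) Tip deflection of a cantilever with an end point load: δ = P·L^3 / (3·E·I). Convert P = 11 kN = 11000 N, E = 70 GPa = 7 × 10¹⁰ Pa.
  δ = (11000 × 2^3) / (3 × (7 × 10¹⁰) × (4.57 × 10⁻⁵)) = 0.00917 m = 9.17 mm
(b) Maximum bending moment at the fixed end: M = P·L = 11000 × 2 = 22000 N·m. Convert y_max = 80 mm = 0.08 m.
  σ = M·y_max / I = (22000 × 0.08) / (4.57 × 10⁻⁵) = 3.851 × 10⁷ Pa = 38.51 MPa
Final answer: (a) δ = 9.17 mm, (b) σ = 38.51 MPa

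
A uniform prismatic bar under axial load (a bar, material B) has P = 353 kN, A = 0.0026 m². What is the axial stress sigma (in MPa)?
Model: a uniform prismatic bar under axial load, so sigma = P / A.
Convert to SI units:
  P = 353 kN = 353000 N
Substitute:
  sigma = 353000 / 0.0026
  sigma = 1.358 × 10⁸ Pa
Convert: sigma = 1.358 × 10⁸ Pa = 135.8 MPa
Final answer: sigma = 135.8 MPa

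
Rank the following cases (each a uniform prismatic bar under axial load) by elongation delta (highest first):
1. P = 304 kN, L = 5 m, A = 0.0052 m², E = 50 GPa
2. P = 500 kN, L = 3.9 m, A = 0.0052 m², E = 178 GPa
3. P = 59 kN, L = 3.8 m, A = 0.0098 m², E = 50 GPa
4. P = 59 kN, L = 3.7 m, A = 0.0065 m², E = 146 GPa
Model: a uniform prismatic bar under axial load, so delta = (P·L) / (A·E) (SI units).
  Case 1: delta = (304000 × 5) / (0.0052 × (5 × 10¹⁰)) = 0.005846 m = 5.846 mm
  Case 2: delta = (500000 × 3.9) / (0.0052 × (1.78 × 10¹¹)) = 0.002107 m = 2.107 mm
  Case 3: delta = (59000 × 3.8) / (0.0098 × (5 × 10¹⁰)) = 0.0004576 m = 0.4576 mm
  Case 4: delta = (59000 × 3.7) / (0.0065 × (1.46 × 10¹¹)) = 0.00023 m = 0.23 mm
Ordering: 5.846 mm (case 1) > 2.107 mm (case 2) > 0.4576 mm (case 3) > 0.23 mm (case 4)
Final answer: 1, 2, 3, 4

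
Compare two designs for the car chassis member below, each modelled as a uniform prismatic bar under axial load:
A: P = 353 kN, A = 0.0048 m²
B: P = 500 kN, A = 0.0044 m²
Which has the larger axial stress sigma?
Model: a uniform prismatic bar under axial load, so sigma = P / A (SI units).
  A: sigma = 353000 / 0.0048 = 7.354 × 10⁷ Pa = 73.54 MPa
  B: sigma = 500000 / 0.0044 = 1.136 × 10⁸ Pa = 113.6 MPa
113.6 MPa > 73.54 MPa, so B is larger.
Final answer: B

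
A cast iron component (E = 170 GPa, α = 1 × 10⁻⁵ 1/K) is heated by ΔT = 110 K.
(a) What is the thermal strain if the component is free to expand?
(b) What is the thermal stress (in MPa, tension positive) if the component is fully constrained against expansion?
(a) Free thermal strain ε_th = α·ΔT = (1 × 10⁻⁵) × 110 = 0.0011
(b) Fully constrained, the expansion is suppressed, so σ = -E·α·ΔT. Convert E = 170 GPa = 1.7 × 10¹¹ Pa.
  σ = -(1.7 × 10¹¹) × (1 × 10⁻⁵) × 110 = -1.87 × 10⁸ Pa = -187 MPa (compressive)
Final answer: (a) ε_th = 0.0011, (b) σ = -187 MPa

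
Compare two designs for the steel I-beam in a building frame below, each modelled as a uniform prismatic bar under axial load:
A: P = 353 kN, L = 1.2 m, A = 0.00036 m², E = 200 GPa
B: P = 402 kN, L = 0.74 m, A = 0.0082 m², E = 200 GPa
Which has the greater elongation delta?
Model: a uniform prismatic bar under axial load, so delta = (P·L) / (A·E) (SI units).
  A: delta = (353000 × 1.2) / (0.00036 × (2 × 10¹¹)) = 0.005883 m = 5.883 mm
  B: delta = (402000 × 0.74) / (0.0082 × (2 × 10¹¹)) = 0.0001814 m = 0.1814 mm
5.883 mm > 0.1814 mm, so A is larger.
Final answer: A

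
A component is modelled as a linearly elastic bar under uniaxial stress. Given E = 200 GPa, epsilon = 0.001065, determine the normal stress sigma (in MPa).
Model: a linearly elastic bar under uniaxial stress, so epsilon = sigma / E.
Solve for sigma: sigma = epsilon·E.
Convert to SI units:
  E = 200 GPa = 2 × 10¹¹ Pa
Substitute:
  sigma = 0.001065 × (2 × 10¹¹)
  sigma = 2.13 × 10⁸ Pa
Convert: sigma = 2.13 × 10⁸ Pa = 213 MPa
Final answer: sigma = 213 MPa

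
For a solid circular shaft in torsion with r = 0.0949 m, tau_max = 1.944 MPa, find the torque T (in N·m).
Model: a solid circular shaft in torsion, so tau_max = (2·T) / (π·r^3).
Solve for T: T = (π·tau_max·r^3) / 2.
Convert to SI units:
  tau_max = 1.944 MPa = 1.944 × 10⁶ Pa
Substitute:
  T = (π × (1.944 × 10⁶) × 0.0949^3) / 2
  T = 2610 N·m
Final answer: T = 2610 N·m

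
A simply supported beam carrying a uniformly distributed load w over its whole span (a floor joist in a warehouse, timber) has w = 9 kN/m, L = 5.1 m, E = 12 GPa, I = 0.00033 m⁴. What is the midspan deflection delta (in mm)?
Model: a simply supported beam carrying a uniformly distributed load w over its whole span, so delta = (5·w·L^4) / (384·E·I).
Convert to SI units:
  w = 9 kN/m = 9000 N/m
  E = 12 GPa = 1.2 × 10¹⁰ Pa
Substitute:
  delta = (5 × 9000 × 5.1^4) / (384 × (1.2 × 10¹⁰) × 0.00033)
  delta = 0.02002 m
Convert: delta = 0.02002 m = 20.02 mm
Final answer: delta = 20.02 mm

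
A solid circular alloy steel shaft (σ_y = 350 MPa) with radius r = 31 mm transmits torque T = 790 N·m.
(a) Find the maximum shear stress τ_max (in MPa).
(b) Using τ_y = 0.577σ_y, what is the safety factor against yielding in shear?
(a) For a solid circular shaft, τ_max = T·r/J with J = π·r^4/2, i.e. τ_max = 2·T / (π·r^3). Convert r = 31 mm = 0.031 m.
  τ_max = (2 × 790) / (π × 0.031^3) = 1.688 × 10⁷ Pa = 16.88 MPa
(b) τ_y = 0.577 × 350 = 201.95 MPa
  SF = τ_y/τ_max = 201.95 / 16.88 = 11.96
Final answer: (a) τ_max = 16.88 MPa, (b) SF = 11.96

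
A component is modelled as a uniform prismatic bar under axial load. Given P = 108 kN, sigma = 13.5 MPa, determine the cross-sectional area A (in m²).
Model: a uniform prismatic bar under axial load, so sigma = P / A.
Solve for A: A = P / sigma.
Convert to SI units:
  P = 108 kN = 108000 N
  sigma = 13.5 MPa = 1.35 × 10⁷ Pa
Substitute:
  A = 108000 / (1.35 × 10⁷)
  A = 0.008 m²
Final answer: A = 0.008 m²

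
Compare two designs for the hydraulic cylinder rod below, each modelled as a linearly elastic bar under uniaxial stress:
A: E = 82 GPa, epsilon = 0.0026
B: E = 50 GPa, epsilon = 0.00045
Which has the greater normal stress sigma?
Model: a linearly elastic bar under uniaxial stress, so sigma = E·epsilon (SI units).
  A: sigma = (8.2 × 10¹⁰) × 0.0026 = 2.132 × 10⁸ Pa = 213.2 MPa
  B: sigma = (5 × 10¹⁰) × 0.00045 = 2.25 × 10⁷ Pa = 22.5 MPa
213.2 MPa > 22.5 MPa, so A is larger.
Final answer: A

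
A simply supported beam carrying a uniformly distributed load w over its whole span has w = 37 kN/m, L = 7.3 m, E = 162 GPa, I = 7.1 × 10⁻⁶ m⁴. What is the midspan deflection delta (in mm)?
Model: a simply supported beam carrying a uniformly distributed load w over its whole span, so delta = (5·w·L^4) / (384·E·I).
Convert to SI units:
  w = 37 kN/m = 37000 N/m
  E = 162 GPa = 1.62 × 10¹¹ Pa
Substitute:
  delta = (5 × 37000 × 7.3^4) / (384 × (1.62 × 10¹¹) × (7.1 × 10⁻⁶))
  delta = 1.189 m
Convert: delta = 1.189 m = 1189 mm
Final answer: delta = 1189 mm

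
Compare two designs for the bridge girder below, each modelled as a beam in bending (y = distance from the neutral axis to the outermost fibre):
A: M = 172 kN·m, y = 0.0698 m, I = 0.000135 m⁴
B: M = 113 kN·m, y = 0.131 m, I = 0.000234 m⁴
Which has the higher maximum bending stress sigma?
Model: a beam in bending (y = distance from the neutral axis to the outermost fibre), so sigma = (M·y) / I (SI units).
  A: sigma = (172000 × 0.0698) / 0.000135 = 8.893 × 10⁷ Pa = 88.93 MPa
  B: sigma = (113000 × 0.131) / 0.000234 = 6.326 × 10⁷ Pa = 63.26 MPa
88.93 MPa > 63.26 MPa, so A is larger.
Final answer: A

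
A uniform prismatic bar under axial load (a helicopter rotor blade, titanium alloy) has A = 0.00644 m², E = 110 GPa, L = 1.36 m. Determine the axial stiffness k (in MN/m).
Model: a uniform prismatic bar under axial load, so k = (A·E) / L.
Convert to SI units:
  E = 110 GPa = 1.1 × 10¹¹ Pa
Substitute:
  k = (0.00644 × (1.1 × 10¹¹)) / 1.36
  k = 5.209 × 10⁸ N/m
Convert: k = 5.209 × 10⁸ N/m = 520.9 MN/m
Final answer: k = 520.9 MN/m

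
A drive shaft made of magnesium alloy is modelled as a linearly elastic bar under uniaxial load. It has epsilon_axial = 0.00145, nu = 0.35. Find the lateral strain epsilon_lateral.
Model: a linearly elastic bar under uniaxial load, so epsilon_lateral = -nu·epsilon_axial.
Substitute:
  epsilon_lateral = -(0.35 × 0.00145)
  epsilon_lateral = -0.0005075
Final answer: epsilon_lateral = -0.0005075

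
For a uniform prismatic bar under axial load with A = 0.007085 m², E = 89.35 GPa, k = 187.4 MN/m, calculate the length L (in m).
Model: a uniform prismatic bar under axial load, so k = (A·E) / L.
Solve for L: L = (A·E) / k.
Convert to SI units:
  E = 89.35 GPa = 8.935 × 10¹⁰ Pa
  k = 187.4 MN/m = 1.874 × 10⁸ N/m
Substitute:
  L = (0.007085 × (8.935 × 10¹⁰)) / (1.874 × 10⁸)
  L = 3.378 m
Final answer: L = 3.378 m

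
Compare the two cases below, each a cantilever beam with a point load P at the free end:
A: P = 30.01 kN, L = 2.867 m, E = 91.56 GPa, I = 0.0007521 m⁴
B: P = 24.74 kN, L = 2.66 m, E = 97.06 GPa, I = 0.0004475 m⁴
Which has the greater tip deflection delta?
Model: a cantilever beam with a point load P at the free end, so delta = (P·L^3) / (3·E·I) (SI units).
  A: delta = (30010 × 2.867^3) / (3 × (9.156 × 10¹⁰) × 0.0007521) = 0.003423 m = 3.423 mm
  B: delta = (24740 × 2.66^3) / (3 × (9.706 × 10¹⁰) × 0.0004475) = 0.003573 m = 3.573 mm
3.573 mm > 3.423 mm, so B is larger.
Final answer: B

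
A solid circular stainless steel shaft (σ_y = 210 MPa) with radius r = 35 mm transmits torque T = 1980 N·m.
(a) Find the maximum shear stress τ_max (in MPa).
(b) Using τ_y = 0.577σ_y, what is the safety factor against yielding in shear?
(a) For a solid circular shaft, τ_max = T·r/J with J = π·r^4/2, i.e. τ_max = 2·T / (π·r^3). Convert r = 35 mm = 0.035 m.
  τ_max = (2 × 1980) / (π × 0.035^3) = 2.94 × 10⁷ Pa = 29.4 MPa
(b) τ_y = 0.577 × 210 = 121.17 MPa
  SF = τ_y/τ_max = 121.17 / 29.4 = 4.121
Final answer: (a) τ_max = 29.4 MPa, (b) SF = 4.121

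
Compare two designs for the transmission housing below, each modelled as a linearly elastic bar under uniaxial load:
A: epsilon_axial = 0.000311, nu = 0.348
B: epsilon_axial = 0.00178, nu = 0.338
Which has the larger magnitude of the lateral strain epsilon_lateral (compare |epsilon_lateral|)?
Model: a linearly elastic bar under uniaxial load, so epsilon_lateral = -nu·epsilon_axial (SI units).
  A: epsilon_lateral = -(0.348 × 0.000311) = -0.0001082
  B: epsilon_lateral = -(0.338 × 0.00178) = -0.0006016
|epsilon_lateral|: A = 0.0001082, B = 0.0006016, so B is larger in magnitude.
Final answer: B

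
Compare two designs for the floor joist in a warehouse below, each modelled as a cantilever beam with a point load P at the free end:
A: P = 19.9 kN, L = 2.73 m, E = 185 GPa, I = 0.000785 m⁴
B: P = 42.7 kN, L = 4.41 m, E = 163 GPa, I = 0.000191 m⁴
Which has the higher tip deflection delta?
Model: a cantilever beam with a point load P at the free end, so delta = (P·L^3) / (3·E·I) (SI units).
  A: delta = (19900 × 2.73^3) / (3 × (1.85 × 10¹¹) × 0.000785) = 0.0009293 m = 0.9293 mm
  B: delta = (42700 × 4.41^3) / (3 × (1.63 × 10¹¹) × 0.000191) = 0.03921 m = 39.21 mm
39.21 mm > 0.9293 mm, so B is larger.
Final answer: B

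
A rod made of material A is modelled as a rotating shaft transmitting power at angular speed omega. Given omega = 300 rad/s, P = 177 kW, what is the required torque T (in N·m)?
Model: a rotating shaft transmitting power at angular speed omega, so P = T·omega.
Solve for T: T = P / omega.
Convert to SI units:
  P = 177 kW = 177000 W
Substitute:
  T = 177000 / 300
  T = 590 N·m
Final answer: T = 590 N·m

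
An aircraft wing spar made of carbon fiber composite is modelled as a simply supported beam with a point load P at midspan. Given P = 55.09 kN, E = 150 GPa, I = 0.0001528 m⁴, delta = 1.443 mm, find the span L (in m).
Model: a simply supported beam with a point load P at midspan, so delta = (P·L^3) / (48·E·I).
Solve for L: L = ((48·delta·E·I) / P)^(1/3).
Convert to SI units:
  P = 55.09 kN = 55090 N
  E = 150 GPa = 1.5 × 10¹¹ Pa
  delta = 1.443 mm = 0.001443 m
Substitute:
  L = ((48 × 0.001443 × (1.5 × 10¹¹) × 0.0001528) / 55090)^(1/3)
  L = 3.066 m
Final answer: L = 3.066 m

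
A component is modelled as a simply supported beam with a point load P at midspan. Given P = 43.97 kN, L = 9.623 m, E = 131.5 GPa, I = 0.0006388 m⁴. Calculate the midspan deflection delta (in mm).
Model: a simply supported beam with a point load P at midspan, so delta = (P·L^3) / (48·E·I).
Convert to SI units:
  P = 43.97 kN = 43970 N
  E = 131.5 GPa = 1.315 × 10¹¹ Pa
Substitute:
  delta = (43970 × 9.623^3) / (48 × (1.315 × 10¹¹) × 0.0006388)
  delta = 0.009718 m
Convert: delta = 0.009718 m = 9.718 mm
Final answer: delta = 9.718 mm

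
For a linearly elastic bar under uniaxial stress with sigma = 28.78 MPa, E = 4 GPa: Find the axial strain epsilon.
Model: a linearly elastic bar under uniaxial stress, so epsilon = sigma / E.
Convert to SI units:
  sigma = 28.78 MPa = 2.878 × 10⁷ Pa
  E = 4 GPa = 4 × 10⁹ Pa
Substitute:
  epsilon = (2.878 × 10⁷) / (4 × 10⁹)
  epsilon = 0.007195
Final answer: epsilon = 0.007195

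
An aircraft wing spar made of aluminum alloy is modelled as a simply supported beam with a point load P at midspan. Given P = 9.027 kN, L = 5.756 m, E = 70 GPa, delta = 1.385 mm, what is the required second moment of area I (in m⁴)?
Model: a simply supported beam with a point load P at midspan, so delta = (P·L^3) / (48·E·I).
Solve for I: I = (P·L^3) / (48·delta·E).
Convert to SI units:
  P = 9.027 kN = 9027 N
  E = 70 GPa = 7 × 10¹⁰ Pa
  delta = 1.385 mm = 0.001385 m
Substitute:
  I = (9027 × 5.756^3) / (48 × 0.001385 × (7 × 10¹⁰))
  I = 0.0003699 m⁴
Final answer: I = 0.0003699 m⁴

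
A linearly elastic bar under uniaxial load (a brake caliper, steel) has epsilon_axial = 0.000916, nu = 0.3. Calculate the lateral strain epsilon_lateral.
Model: a linearly elastic bar under uniaxial load, so epsilon_lateral = -nu·epsilon_axial.
Substitute:
  epsilon_lateral = -(0.3 × 0.000916)
  epsilon_lateral = -0.0002748
Final answer: epsilon_lateral = -0.0002748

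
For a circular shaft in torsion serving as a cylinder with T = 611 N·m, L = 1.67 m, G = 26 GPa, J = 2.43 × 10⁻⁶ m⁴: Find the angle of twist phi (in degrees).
Model: a circular shaft in torsion, so phi = (T·L) / (G·J).
Convert to SI units:
  G = 26 GPa = 2.6 × 10¹⁰ Pa
Substitute:
  phi = (611 × 1.67) / ((2.6 × 10¹⁰) × (2.43 × 10⁻⁶))
  phi = 0.01615 rad
Convert to degrees: phi = 0.01615 × 180/π = 0.9253°
Final answer: phi = 0.9253°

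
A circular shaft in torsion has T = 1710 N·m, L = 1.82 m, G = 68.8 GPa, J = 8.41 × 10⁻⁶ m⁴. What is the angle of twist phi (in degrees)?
Model: a circular shaft in torsion, so phi = (T·L) / (G·J).
Convert to SI units:
  G = 68.8 GPa = 6.88 × 10¹⁰ Pa
Substitute:
  phi = (1710 × 1.82) / ((6.88 × 10¹⁰) × (8.41 × 10⁻⁶))
  phi = 0.005379 rad
Convert to degrees: phi = 0.005379 × 180/π = 0.3082°
Final answer: phi = 0.3082°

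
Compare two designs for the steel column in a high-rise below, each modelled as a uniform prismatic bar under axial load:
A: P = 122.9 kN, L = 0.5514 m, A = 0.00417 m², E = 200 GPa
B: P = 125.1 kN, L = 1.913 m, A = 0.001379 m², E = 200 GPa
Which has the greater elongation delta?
Model: a uniform prismatic bar under axial load, so delta = (P·L) / (A·E) (SI units).
  A: delta = (122900 × 0.5514) / (0.00417 × (2 × 10¹¹)) = 8.126 × 10⁻⁵ m = 0.08126 mm
  B: delta = (125100 × 1.913) / (0.001379 × (2 × 10¹¹)) = 0.0008677 m = 0.8677 mm
0.8677 mm > 0.08126 mm, so B is larger.
Final answer: B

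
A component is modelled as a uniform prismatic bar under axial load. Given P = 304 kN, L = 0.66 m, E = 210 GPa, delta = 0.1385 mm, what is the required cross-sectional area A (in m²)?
Model: a uniform prismatic bar under axial load, so delta = (P·L) / (A·E).
Solve for A: A = (P·L) / (delta·E).
Convert to SI units:
  P = 304 kN = 304000 N
  E = 210 GPa = 2.1 × 10¹¹ Pa
  delta = 0.1385 mm = 0.0001385 m
Substitute:
  A = (304000 × 0.66) / (0.0001385 × (2.1 × 10¹¹))
  A = 0.006898 m²
Final answer: A = 0.006898 m²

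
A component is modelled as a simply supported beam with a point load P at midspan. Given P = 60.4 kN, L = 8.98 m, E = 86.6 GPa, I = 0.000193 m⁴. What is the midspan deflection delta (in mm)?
Model: a simply supported beam with a point load P at midspan, so delta = (P·L^3) / (48·E·I).
Convert to SI units:
  P = 60.4 kN = 60400 N
  E = 86.6 GPa = 8.66 × 10¹⁰ Pa
Substitute:
  delta = (60400 × 8.98^3) / (48 × (8.66 × 10¹⁰) × 0.000193)
  delta = 0.05452 m
Convert: delta = 0.05452 m = 54.52 mm
Final answer: delta = 54.52 mm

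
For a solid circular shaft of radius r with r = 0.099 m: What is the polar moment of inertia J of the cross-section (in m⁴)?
Model: a solid circular shaft of radius r, so J = (π·r^4) / 2.
Substitute:
  J = (π × 0.099^4) / 2
  J = 0.0001509 m⁴
Final answer: J = 0.0001509 m⁴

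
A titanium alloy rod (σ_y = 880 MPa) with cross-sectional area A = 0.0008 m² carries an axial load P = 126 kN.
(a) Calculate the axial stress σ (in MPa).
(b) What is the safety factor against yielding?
(a) Axial stress σ = P/A. Convert P = 126 kN = 126000 N.
  σ = 126000 / 0.0008 = 1.575 × 10⁸ Pa = 157.5 MPa
(b) Safety factor SF = σ_y/σ = 880 / 157.5 = 5.587
Final answer: (a) σ = 157.5 MPa, (b) SF = 5.587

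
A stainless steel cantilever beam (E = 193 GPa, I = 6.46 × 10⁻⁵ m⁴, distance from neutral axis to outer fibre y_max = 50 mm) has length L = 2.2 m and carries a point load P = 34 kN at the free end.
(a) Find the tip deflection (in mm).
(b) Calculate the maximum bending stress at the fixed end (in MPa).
(a) Tip deflection of a cantilever with an end point load: δ = P·L^3 / (3·E·I). Convert P = 34 kN = 34000 N, E = 193 GPa = 1.93 × 10¹¹ Pa.
  δ = (34000 × 2.2^3) / (3 × (1.93 × 10¹¹) × (6.46 × 10⁻⁵)) = 0.009679 m = 9.679 mm
(b) Maximum bending moment at the fixed end: M = P·L = 34000 × 2.2 = 74800 N·m. Convert y_max = 50 mm = 0.05 m.
  σ = M·y_max / I = (74800 × 0.05) / (6.46 × 10⁻⁵) = 5.789 × 10⁷ Pa = 57.89 MPa
Final answer: (a) δ = 9.679 mm, (b) σ = 57.89 MPa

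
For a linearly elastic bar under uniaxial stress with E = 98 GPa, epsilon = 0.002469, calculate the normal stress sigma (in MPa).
Model: a linearly elastic bar under uniaxial stress, so epsilon = sigma / E.
Solve for sigma: sigma = epsilon·E.
Convert to SI units:
  E = 98 GPa = 9.8 × 10¹⁰ Pa
Substitute:
  sigma = 0.002469 × (9.8 × 10¹⁰)
  sigma = 2.42 × 10⁸ Pa
Convert: sigma = 2.42 × 10⁸ Pa = 242 MPa
Final answer: sigma = 242 MPa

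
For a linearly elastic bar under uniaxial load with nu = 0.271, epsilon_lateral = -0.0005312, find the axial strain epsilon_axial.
Model: a linearly elastic bar under uniaxial load, so epsilon_lateral = -nu·epsilon_axial.
Solve for epsilon_axial: epsilon_axial = -epsilon_lateral / nu.
Substitute:
  epsilon_axial = -(-0.0005312) / 0.271
  epsilon_axial = 0.00196
Final answer: epsilon_axial = 0.00196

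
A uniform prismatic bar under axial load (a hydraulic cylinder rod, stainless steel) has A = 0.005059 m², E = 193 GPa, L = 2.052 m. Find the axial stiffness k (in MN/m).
Model: a uniform prismatic bar under axial load, so k = (A·E) / L.
Convert to SI units:
  E = 193 GPa = 1.93 × 10¹¹ Pa
Substitute:
  k = (0.005059 × (1.93 × 10¹¹)) / 2.052
  k = 4.758 × 10⁸ N/m
Convert: k = 4.758 × 10⁸ N/m = 475.8 MN/m
Final answer: k = 475.8 MN/m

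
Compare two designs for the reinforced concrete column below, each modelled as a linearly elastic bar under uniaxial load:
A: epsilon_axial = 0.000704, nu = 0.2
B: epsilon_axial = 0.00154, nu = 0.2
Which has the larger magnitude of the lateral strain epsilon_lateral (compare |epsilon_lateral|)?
Model: a linearly elastic bar under uniaxial load, so epsilon_lateral = -nu·epsilon_axial (SI units).
  A: epsilon_lateral = -(0.2 × 0.000704) = -0.0001408
  B: epsilon_lateral = -(0.2 × 0.00154) = -0.000308
|epsilon_lateral|: A = 0.0001408, B = 0.000308, so B is larger in magnitude.
Final answer: B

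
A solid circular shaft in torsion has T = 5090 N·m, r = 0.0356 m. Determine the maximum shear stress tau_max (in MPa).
Model: a solid circular shaft in torsion, so tau_max = (2·T) / (π·r^3).
Substitute:
  tau_max = (2 × 5090) / (π × 0.0356^3)
  tau_max = 7.182 × 10⁷ Pa
Convert: tau_max = 7.182 × 10⁷ Pa = 71.82 MPa
Final answer: tau_max = 71.82 MPa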